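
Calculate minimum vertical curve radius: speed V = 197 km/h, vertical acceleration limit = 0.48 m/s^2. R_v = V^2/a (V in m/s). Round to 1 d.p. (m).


Convert speed: V = 197 / 3.6 = 54.7222 m/s
V^2 = 2994.5216 m^2/s^2
R_v = 2994.5216 / 0.48
R_v = 6238.6 m

6238.6


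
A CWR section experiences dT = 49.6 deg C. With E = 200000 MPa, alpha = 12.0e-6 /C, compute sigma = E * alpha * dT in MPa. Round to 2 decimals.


sigma = E * alpha * dT
sigma = 200000 * 12.0e-6 * 49.6
sigma = 2.4 * 49.6
sigma = 119.04 MPa

119.04


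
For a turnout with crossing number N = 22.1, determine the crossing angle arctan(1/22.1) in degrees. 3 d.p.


1/N = 1/22.1 = 0.045249
angle = arctan(0.045249) = 0.045218 rad
angle = 0.045218 * 180/pi = 2.591 degrees

2.591


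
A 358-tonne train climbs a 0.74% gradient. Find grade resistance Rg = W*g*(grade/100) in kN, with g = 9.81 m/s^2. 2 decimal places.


Rg = W * 9.81 * grade / 100
Rg = 358 * 9.81 * 0.74 / 100
Rg = 3511.98 * 0.0074
Rg = 25.99 kN

25.99


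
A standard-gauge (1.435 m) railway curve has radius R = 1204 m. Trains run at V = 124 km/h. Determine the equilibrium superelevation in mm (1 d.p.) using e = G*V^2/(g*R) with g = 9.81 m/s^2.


Convert speed: V = 124 / 3.6 = 34.4444 m/s
Apply formula: e = 1.435 * 34.4444^2 / (9.81 * 1204)
e = 1.435 * 1186.4198 / 11811.24
e = 0.144143 m = 144.1 mm

144.1


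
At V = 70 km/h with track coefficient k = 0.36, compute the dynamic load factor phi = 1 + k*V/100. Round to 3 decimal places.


phi = 1 + k * V / 100
phi = 1 + 0.36 * 70 / 100
phi = 1 + 0.252
phi = 1.252

1.252


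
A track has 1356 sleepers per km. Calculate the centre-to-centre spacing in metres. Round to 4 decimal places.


Spacing = 1000 m / number of sleepers
Spacing = 1000 / 1356
Spacing = 0.7375 m

0.7375


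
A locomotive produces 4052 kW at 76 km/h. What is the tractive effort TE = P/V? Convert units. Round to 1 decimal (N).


Convert: P = 4052 kW = 4052000 W
V = 76 / 3.6 = 21.1111 m/s
TE = 4052000 / 21.1111
TE = 191936.8 N

191936.8


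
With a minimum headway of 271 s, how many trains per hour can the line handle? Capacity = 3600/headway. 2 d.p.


Capacity = 3600 / headway
Capacity = 3600 / 271
Capacity = 13.28 trains/hour

13.28


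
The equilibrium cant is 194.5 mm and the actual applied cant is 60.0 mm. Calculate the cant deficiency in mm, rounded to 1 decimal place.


Cant deficiency = equilibrium cant - actual cant
CD = 194.5 - 60.0
CD = 134.5 mm

134.5


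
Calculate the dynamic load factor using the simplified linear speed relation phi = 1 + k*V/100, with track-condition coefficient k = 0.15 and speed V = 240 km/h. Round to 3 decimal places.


phi = 1 + k * V / 100
phi = 1 + 0.15 * 240 / 100
phi = 1 + 0.36
phi = 1.360

1.360


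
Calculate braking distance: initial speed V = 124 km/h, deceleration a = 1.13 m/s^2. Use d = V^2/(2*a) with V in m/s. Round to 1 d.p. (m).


Convert speed: V = 124 / 3.6 = 34.4444 m/s
V^2 = 1186.4198
d = 1186.4198 / (2 * 1.13)
d = 1186.4198 / 2.26
d = 525.0 m

525.0


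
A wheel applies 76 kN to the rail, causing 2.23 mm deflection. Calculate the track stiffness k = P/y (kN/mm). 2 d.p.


Track stiffness k = P / y
k = 76 / 2.23
k = 34.08 kN/mm

34.08


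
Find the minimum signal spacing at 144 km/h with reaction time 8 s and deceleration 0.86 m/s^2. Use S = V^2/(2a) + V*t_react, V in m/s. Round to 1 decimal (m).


V = 144 / 3.6 = 40.0 m/s
Braking distance = 40.0^2 / (2*0.86) = 930.2326 m
Sighting distance = 40.0 * 8 = 320.0 m
S = 930.2326 + 320.0 = 1250.2 m

1250.2


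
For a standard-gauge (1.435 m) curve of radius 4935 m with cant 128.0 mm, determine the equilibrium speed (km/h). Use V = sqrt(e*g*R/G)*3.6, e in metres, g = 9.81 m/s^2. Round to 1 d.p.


Convert cant: e = 128.0 mm = 0.1280 m
V_ms = sqrt(0.1280 * 9.81 * 4935 / 1.435)
V_ms = sqrt(4318.314146) = 65.7139 m/s
V = 65.7139 * 3.6 = 236.6 km/h

236.6


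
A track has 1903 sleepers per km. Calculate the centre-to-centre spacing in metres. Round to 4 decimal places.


Spacing = 1000 m / number of sleepers
Spacing = 1000 / 1903
Spacing = 0.5255 m

0.5255


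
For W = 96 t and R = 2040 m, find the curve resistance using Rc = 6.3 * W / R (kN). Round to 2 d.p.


Rc = 6.3 * W / R
Rc = 6.3 * 96 / 2040
Rc = 604.8 / 2040
Rc = 0.30 kN

0.30


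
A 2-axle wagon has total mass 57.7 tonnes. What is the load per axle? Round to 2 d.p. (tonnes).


Load per axle = total weight / number of axles
Load = 57.7 / 2
Load = 28.85 tonnes

28.85


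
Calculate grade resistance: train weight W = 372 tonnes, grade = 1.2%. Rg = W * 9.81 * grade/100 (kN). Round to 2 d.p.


Rg = W * 9.81 * grade / 100
Rg = 372 * 9.81 * 1.2 / 100
Rg = 3649.32 * 0.012
Rg = 43.79 kN

43.79


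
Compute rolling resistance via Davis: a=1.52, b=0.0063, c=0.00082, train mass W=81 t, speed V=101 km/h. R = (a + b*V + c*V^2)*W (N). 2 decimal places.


b*V = 0.0063 * 101 = 0.6363
c*V^2 = 0.00082 * 10201 = 8.36482
R_per_t = 1.52 + 0.6363 + 8.36482 = 10.52112 N/t
R_total = 10.52112 * 81 = 852.21 N

852.21


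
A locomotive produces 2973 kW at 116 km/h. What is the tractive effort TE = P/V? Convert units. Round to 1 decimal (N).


Convert: P = 2973 kW = 2973000 W
V = 116 / 3.6 = 32.2222 m/s
TE = 2973000 / 32.2222
TE = 92265.5 N

92265.5


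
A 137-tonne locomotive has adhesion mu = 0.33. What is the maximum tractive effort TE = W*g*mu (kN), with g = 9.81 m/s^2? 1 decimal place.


TE_max = W * g * mu
TE_max = 137 * 9.81 * 0.33
TE_max = 1343.97 * 0.33
TE_max = 443.5 kN

443.5


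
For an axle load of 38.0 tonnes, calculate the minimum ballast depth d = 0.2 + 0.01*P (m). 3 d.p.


d = 0.2 + 0.01 * 38.0
d = 0.2 + 0.38
d = 0.580 m

0.580


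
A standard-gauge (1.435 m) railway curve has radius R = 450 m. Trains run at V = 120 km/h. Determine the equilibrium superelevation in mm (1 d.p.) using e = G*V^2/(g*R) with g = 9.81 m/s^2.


Convert speed: V = 120 / 3.6 = 33.3333 m/s
Apply formula: e = 1.435 * 33.3333^2 / (9.81 * 450)
e = 1.435 * 1111.1111 / 4414.5
e = 0.361183 m = 361.2 mm

361.2


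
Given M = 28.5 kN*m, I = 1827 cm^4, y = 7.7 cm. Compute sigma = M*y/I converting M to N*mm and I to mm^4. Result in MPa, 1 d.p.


Convert units:
M = 28.5 kN*m = 28500000 N*mm
y = 7.7 cm = 77 mm
I = 1827 cm^4 = 18270000 mm^4
sigma = 28500000 * 77 / 18270000
sigma = 120.1 MPa

120.1


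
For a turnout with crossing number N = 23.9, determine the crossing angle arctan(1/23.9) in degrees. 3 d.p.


1/N = 1/23.9 = 0.041841
angle = arctan(0.041841) = 0.041817 rad
angle = 0.041817 * 180/pi = 2.396 degrees

2.396


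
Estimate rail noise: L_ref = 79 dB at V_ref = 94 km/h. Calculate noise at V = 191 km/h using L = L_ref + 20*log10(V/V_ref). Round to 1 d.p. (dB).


V/V_ref = 191 / 94 = 2.031915
log10(2.031915) = 0.307906
20 * 0.307906 = 6.1581
L = 79 + 6.1581 = 85.2 dB

85.2


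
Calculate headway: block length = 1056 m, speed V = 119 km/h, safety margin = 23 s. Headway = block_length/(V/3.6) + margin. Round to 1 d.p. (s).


V = 119 / 3.6 = 33.0556 m/s
Block traversal time = 1056 / 33.0556 = 31.9462 s
Headway = 31.9462 + 23
Headway = 54.9 s

54.9


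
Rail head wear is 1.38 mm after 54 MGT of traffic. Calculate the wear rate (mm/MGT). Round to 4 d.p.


Wear rate = total wear / cumulative tonnage
Rate = 1.38 / 54
Rate = 0.0256 mm/MGT

0.0256


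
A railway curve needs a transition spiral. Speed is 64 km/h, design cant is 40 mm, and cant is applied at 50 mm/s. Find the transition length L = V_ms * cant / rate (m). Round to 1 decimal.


Convert speed: V = 64 / 3.6 = 17.7778 m/s
L = 17.7778 * 40 / 50
L = 711.1111 / 50
L = 14.2 m

14.2


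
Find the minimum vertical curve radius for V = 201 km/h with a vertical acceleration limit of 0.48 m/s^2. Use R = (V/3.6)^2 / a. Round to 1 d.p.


Convert speed: V = 201 / 3.6 = 55.8333 m/s
V^2 = 3117.3611 m^2/s^2
R_v = 3117.3611 / 0.48
R_v = 6494.5 m

6494.5


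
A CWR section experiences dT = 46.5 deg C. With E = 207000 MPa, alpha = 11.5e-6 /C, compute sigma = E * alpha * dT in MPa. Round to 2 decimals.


sigma = E * alpha * dT
sigma = 207000 * 11.5e-6 * 46.5
sigma = 2.3805 * 46.5
sigma = 110.69 MPa

110.69


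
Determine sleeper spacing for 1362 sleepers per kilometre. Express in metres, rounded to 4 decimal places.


Spacing = 1000 m / number of sleepers
Spacing = 1000 / 1362
Spacing = 0.7342 m

0.7342


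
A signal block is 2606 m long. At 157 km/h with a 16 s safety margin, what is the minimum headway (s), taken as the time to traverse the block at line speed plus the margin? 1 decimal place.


V = 157 / 3.6 = 43.6111 m/s
Block traversal time = 2606 / 43.6111 = 59.7554 s
Headway = 59.7554 + 16
Headway = 75.8 s

75.8


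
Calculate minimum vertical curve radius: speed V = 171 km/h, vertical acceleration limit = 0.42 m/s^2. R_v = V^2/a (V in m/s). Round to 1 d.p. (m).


Convert speed: V = 171 / 3.6 = 47.5 m/s
V^2 = 2256.25 m^2/s^2
R_v = 2256.25 / 0.42
R_v = 5372.0 m

5372.0


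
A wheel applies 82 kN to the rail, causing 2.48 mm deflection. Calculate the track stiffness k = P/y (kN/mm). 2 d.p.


Track stiffness k = P / y
k = 82 / 2.48
k = 33.06 kN/mm

33.06


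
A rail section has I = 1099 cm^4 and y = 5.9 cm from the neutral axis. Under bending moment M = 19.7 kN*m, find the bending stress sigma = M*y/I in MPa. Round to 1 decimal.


Convert units:
M = 19.7 kN*m = 19700000 N*mm
y = 5.9 cm = 59 mm
I = 1099 cm^4 = 10990000 mm^4
sigma = 19700000 * 59 / 10990000
sigma = 105.8 MPa

105.8


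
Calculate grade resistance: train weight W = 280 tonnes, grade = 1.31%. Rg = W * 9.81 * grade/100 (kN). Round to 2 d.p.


Rg = W * 9.81 * grade / 100
Rg = 280 * 9.81 * 1.31 / 100
Rg = 2746.8 * 0.0131
Rg = 35.98 kN

35.98


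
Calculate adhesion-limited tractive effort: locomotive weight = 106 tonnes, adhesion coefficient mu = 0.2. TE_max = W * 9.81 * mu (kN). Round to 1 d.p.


TE_max = W * g * mu
TE_max = 106 * 9.81 * 0.2
TE_max = 1039.86 * 0.2
TE_max = 208.0 kN

208.0


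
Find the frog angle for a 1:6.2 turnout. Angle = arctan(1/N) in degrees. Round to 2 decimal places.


1/N = 1/6.2 = 0.16129
angle = arctan(0.16129) = 0.159913 rad
angle = 0.159913 * 180/pi = 9.16 degrees

9.16


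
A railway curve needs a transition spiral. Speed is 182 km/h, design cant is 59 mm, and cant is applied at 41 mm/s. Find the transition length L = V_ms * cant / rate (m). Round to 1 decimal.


Convert speed: V = 182 / 3.6 = 50.5556 m/s
L = 50.5556 * 59 / 41
L = 2982.7778 / 41
L = 72.8 m

72.8


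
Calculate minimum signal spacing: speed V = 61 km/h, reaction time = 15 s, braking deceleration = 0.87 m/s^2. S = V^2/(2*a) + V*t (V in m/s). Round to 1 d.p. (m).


V = 61 / 3.6 = 16.9444 m/s
Braking distance = 16.9444^2 / (2*0.87) = 165.0082 m
Sighting distance = 16.9444 * 15 = 254.1667 m
S = 165.0082 + 254.1667 = 419.2 m

419.2


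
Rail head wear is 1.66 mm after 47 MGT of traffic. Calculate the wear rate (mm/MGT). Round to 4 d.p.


Wear rate = total wear / cumulative tonnage
Rate = 1.66 / 47
Rate = 0.0353 mm/MGT

0.0353


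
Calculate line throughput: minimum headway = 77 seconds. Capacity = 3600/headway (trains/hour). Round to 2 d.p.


Capacity = 3600 / headway
Capacity = 3600 / 77
Capacity = 46.75 trains/hour

46.75


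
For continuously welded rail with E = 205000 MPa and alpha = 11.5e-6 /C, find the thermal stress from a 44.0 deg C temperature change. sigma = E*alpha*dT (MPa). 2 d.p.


sigma = E * alpha * dT
sigma = 205000 * 11.5e-6 * 44.0
sigma = 2.3575 * 44.0
sigma = 103.73 MPa

103.73


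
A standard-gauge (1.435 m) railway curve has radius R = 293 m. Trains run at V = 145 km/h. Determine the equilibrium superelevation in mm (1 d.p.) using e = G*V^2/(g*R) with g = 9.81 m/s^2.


Convert speed: V = 145 / 3.6 = 40.2778 m/s
Apply formula: e = 1.435 * 40.2778^2 / (9.81 * 293)
e = 1.435 * 1622.2994 / 2874.33
e = 0.809928 m = 809.9 mm

809.9


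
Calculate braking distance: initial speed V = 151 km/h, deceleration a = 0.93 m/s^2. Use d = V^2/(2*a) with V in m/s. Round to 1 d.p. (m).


Convert speed: V = 151 / 3.6 = 41.9444 m/s
V^2 = 1759.3364
d = 1759.3364 / (2 * 0.93)
d = 1759.3364 / 1.86
d = 945.9 m

945.9


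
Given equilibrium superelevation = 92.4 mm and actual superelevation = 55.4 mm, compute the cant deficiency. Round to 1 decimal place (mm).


Cant deficiency = equilibrium cant - actual cant
CD = 92.4 - 55.4
CD = 37.0 mm

37.0


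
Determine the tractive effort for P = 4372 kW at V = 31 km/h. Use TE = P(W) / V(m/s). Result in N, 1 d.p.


Convert: P = 4372 kW = 4372000 W
V = 31 / 3.6 = 8.6111 m/s
TE = 4372000 / 8.6111
TE = 507716.1 N

507716.1


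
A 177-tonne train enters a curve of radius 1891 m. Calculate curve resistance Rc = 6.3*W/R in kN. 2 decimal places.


Rc = 6.3 * W / R
Rc = 6.3 * 177 / 1891
Rc = 1115.1 / 1891
Rc = 0.59 kN

0.59


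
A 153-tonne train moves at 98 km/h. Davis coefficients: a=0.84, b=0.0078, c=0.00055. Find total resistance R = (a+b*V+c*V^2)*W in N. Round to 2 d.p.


b*V = 0.0078 * 98 = 0.7644
c*V^2 = 0.00055 * 9604 = 5.2822
R_per_t = 0.84 + 0.7644 + 5.2822 = 6.8866 N/t
R_total = 6.8866 * 153 = 1053.65 N

1053.65


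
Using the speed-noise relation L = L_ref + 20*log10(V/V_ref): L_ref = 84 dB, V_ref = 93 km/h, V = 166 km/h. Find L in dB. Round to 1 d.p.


V/V_ref = 166 / 93 = 1.784946
log10(1.784946) = 0.251625
20 * 0.251625 = 5.0325
L = 84 + 5.0325 = 89.0 dB

89.0


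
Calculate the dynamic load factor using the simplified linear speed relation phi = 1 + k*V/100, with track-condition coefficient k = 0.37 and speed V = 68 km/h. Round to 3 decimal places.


phi = 1 + k * V / 100
phi = 1 + 0.37 * 68 / 100
phi = 1 + 0.2516
phi = 1.252

1.252


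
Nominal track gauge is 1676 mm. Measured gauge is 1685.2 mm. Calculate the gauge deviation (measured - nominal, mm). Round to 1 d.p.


Deviation = measured - nominal
Deviation = 1685.2 - 1676
Deviation = 9.2 mm

9.2


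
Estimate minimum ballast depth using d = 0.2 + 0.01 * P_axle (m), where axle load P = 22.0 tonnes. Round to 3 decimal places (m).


d = 0.2 + 0.01 * 22.0
d = 0.2 + 0.22
d = 0.420 m

0.420


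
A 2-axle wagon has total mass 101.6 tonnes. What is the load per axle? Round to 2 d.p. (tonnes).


Load per axle = total weight / number of axles
Load = 101.6 / 2
Load = 50.80 tonnes

50.80


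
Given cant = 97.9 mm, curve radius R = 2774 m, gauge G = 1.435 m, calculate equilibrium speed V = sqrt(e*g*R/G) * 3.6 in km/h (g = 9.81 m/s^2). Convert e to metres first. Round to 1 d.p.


Convert cant: e = 97.9 mm = 0.0979 m
V_ms = sqrt(0.0979 * 9.81 * 2774 / 1.435)
V_ms = sqrt(1856.548311) = 43.0877 m/s
V = 43.0877 * 3.6 = 155.1 km/h

155.1


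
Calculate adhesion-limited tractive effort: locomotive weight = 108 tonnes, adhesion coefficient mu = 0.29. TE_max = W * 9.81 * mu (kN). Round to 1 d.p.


TE_max = W * g * mu
TE_max = 108 * 9.81 * 0.29
TE_max = 1059.48 * 0.29
TE_max = 307.2 kN

307.2


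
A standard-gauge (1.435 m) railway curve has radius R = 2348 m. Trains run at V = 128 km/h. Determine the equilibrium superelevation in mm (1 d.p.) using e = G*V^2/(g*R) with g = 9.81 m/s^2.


Convert speed: V = 128 / 3.6 = 35.5556 m/s
Apply formula: e = 1.435 * 35.5556^2 / (9.81 * 2348)
e = 1.435 * 1264.1975 / 23033.88
e = 0.078759 m = 78.8 mm

78.8


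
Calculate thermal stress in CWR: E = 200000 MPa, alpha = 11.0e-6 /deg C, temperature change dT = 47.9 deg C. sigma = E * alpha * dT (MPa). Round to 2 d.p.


sigma = E * alpha * dT
sigma = 200000 * 11.0e-6 * 47.9
sigma = 2.2 * 47.9
sigma = 105.38 MPa

105.38


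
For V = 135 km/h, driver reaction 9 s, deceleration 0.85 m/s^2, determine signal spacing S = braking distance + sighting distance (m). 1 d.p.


V = 135 / 3.6 = 37.5 m/s
Braking distance = 37.5^2 / (2*0.85) = 827.2059 m
Sighting distance = 37.5 * 9 = 337.5 m
S = 827.2059 + 337.5 = 1164.7 m

1164.7


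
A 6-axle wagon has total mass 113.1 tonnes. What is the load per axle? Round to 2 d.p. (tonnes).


Load per axle = total weight / number of axles
Load = 113.1 / 6
Load = 18.85 tonnes

18.85


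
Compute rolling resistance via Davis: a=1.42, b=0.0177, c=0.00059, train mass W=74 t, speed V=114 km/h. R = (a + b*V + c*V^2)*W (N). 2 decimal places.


b*V = 0.0177 * 114 = 2.0178
c*V^2 = 0.00059 * 12996 = 7.66764
R_per_t = 1.42 + 2.0178 + 7.66764 = 11.10544 N/t
R_total = 11.10544 * 74 = 821.80 N

821.80


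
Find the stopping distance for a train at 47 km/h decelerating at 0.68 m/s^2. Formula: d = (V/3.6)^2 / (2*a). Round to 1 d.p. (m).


Convert speed: V = 47 / 3.6 = 13.0556 m/s
V^2 = 170.4475
d = 170.4475 / (2 * 0.68)
d = 170.4475 / 1.36
d = 125.3 m

125.3


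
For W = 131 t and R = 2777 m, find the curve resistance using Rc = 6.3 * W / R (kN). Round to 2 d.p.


Rc = 6.3 * W / R
Rc = 6.3 * 131 / 2777
Rc = 825.3 / 2777
Rc = 0.30 kN

0.30


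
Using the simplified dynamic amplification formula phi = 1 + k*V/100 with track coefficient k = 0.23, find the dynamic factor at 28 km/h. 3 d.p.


phi = 1 + k * V / 100
phi = 1 + 0.23 * 28 / 100
phi = 1 + 0.0644
phi = 1.064

1.064


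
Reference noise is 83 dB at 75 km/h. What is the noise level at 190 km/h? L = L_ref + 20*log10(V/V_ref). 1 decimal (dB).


V/V_ref = 190 / 75 = 2.533333
log10(2.533333) = 0.403692
20 * 0.403692 = 8.0738
L = 83 + 8.0738 = 91.1 dB

91.1


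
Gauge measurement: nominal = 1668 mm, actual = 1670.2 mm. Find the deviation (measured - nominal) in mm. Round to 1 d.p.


Deviation = measured - nominal
Deviation = 1670.2 - 1668
Deviation = 2.2 mm

2.2


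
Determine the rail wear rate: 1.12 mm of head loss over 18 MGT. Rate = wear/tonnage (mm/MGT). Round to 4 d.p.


Wear rate = total wear / cumulative tonnage
Rate = 1.12 / 18
Rate = 0.0622 mm/MGT

0.0622


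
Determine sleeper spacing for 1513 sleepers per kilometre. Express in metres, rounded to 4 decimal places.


Spacing = 1000 m / number of sleepers
Spacing = 1000 / 1513
Spacing = 0.6609 m

0.6609


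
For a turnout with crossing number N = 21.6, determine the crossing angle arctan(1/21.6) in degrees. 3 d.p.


1/N = 1/21.6 = 0.046296
angle = arctan(0.046296) = 0.046263 rad
angle = 0.046263 * 180/pi = 2.651 degrees

2.651


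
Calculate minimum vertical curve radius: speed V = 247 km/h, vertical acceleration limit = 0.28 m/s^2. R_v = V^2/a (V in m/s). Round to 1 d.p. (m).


Convert speed: V = 247 / 3.6 = 68.6111 m/s
V^2 = 4707.4846 m^2/s^2
R_v = 4707.4846 / 0.28
R_v = 16812.4 m

16812.4


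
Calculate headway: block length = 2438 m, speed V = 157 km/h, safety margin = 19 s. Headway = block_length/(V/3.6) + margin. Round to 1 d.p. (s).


V = 157 / 3.6 = 43.6111 m/s
Block traversal time = 2438 / 43.6111 = 55.9032 s
Headway = 55.9032 + 19
Headway = 74.9 s

74.9


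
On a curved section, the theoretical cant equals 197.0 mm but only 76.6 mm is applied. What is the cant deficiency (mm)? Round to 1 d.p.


Cant deficiency = equilibrium cant - actual cant
CD = 197.0 - 76.6
CD = 120.4 mm

120.4


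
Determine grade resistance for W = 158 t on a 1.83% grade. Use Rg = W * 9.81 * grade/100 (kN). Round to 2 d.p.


Rg = W * 9.81 * grade / 100
Rg = 158 * 9.81 * 1.83 / 100
Rg = 1549.98 * 0.0183
Rg = 28.36 kN

28.36


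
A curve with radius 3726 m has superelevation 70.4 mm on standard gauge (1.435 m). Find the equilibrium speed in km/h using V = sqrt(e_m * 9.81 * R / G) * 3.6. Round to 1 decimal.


Convert cant: e = 70.4 mm = 0.0704 m
V_ms = sqrt(0.0704 * 9.81 * 3726 / 1.435)
V_ms = sqrt(1793.216045) = 42.3464 m/s
V = 42.3464 * 3.6 = 152.4 km/h

152.4


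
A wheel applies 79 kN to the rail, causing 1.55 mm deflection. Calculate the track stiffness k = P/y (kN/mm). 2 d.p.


Track stiffness k = P / y
k = 79 / 1.55
k = 50.97 kN/mm

50.97


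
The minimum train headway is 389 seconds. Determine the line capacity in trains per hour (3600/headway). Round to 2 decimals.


Capacity = 3600 / headway
Capacity = 3600 / 389
Capacity = 9.25 trains/hour

9.25


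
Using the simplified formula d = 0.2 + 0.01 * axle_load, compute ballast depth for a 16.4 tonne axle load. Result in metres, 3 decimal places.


d = 0.2 + 0.01 * 16.4
d = 0.2 + 0.164
d = 0.364 m

0.364


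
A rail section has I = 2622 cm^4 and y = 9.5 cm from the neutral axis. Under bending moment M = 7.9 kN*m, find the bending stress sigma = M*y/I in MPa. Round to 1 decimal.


Convert units:
M = 7.9 kN*m = 7900000 N*mm
y = 9.5 cm = 95 mm
I = 2622 cm^4 = 26220000 mm^4
sigma = 7900000 * 95 / 26220000
sigma = 28.6 MPa

28.6


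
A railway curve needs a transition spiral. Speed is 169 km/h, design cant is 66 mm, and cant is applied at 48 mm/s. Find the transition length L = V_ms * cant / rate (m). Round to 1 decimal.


Convert speed: V = 169 / 3.6 = 46.9444 m/s
L = 46.9444 * 66 / 48
L = 3098.3333 / 48
L = 64.5 m

64.5


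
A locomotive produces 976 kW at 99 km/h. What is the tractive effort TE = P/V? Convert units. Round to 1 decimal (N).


Convert: P = 976 kW = 976000 W
V = 99 / 3.6 = 27.5 m/s
TE = 976000 / 27.5
TE = 35490.9 N

35490.9


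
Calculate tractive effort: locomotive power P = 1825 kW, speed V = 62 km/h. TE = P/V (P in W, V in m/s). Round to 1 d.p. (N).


Convert: P = 1825 kW = 1825000 W
V = 62 / 3.6 = 17.2222 m/s
TE = 1825000 / 17.2222
TE = 105967.7 N

105967.7


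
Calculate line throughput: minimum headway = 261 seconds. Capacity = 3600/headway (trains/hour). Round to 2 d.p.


Capacity = 3600 / headway
Capacity = 3600 / 261
Capacity = 13.79 trains/hour

13.79


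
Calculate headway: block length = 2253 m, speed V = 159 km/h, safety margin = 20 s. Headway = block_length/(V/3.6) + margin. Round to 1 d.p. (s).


V = 159 / 3.6 = 44.1667 m/s
Block traversal time = 2253 / 44.1667 = 51.0113 s
Headway = 51.0113 + 20
Headway = 71.0 s

71.0


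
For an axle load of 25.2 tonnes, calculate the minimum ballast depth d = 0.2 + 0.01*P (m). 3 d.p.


d = 0.2 + 0.01 * 25.2
d = 0.2 + 0.252
d = 0.452 m

0.452


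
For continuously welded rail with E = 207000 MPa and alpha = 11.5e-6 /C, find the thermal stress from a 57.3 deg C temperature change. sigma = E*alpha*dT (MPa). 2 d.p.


sigma = E * alpha * dT
sigma = 207000 * 11.5e-6 * 57.3
sigma = 2.3805 * 57.3
sigma = 136.40 MPa

136.40


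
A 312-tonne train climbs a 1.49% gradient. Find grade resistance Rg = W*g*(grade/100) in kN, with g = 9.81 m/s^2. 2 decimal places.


Rg = W * 9.81 * grade / 100
Rg = 312 * 9.81 * 1.49 / 100
Rg = 3060.72 * 0.0149
Rg = 45.60 kN

45.60


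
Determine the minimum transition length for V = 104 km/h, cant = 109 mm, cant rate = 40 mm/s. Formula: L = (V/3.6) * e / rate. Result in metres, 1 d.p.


Convert speed: V = 104 / 3.6 = 28.8889 m/s
L = 28.8889 * 109 / 40
L = 3148.8889 / 40
L = 78.7 m

78.7


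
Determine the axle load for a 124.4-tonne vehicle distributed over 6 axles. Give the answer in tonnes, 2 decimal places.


Load per axle = total weight / number of axles
Load = 124.4 / 6
Load = 20.73 tonnes

20.73


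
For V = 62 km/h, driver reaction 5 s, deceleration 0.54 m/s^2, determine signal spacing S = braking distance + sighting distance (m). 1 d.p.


V = 62 / 3.6 = 17.2222 m/s
Braking distance = 17.2222^2 / (2*0.54) = 274.6342 m
Sighting distance = 17.2222 * 5 = 86.1111 m
S = 274.6342 + 86.1111 = 360.7 m

360.7


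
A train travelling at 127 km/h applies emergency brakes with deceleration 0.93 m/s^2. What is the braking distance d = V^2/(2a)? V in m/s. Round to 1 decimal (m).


Convert speed: V = 127 / 3.6 = 35.2778 m/s
V^2 = 1244.5216
d = 1244.5216 / (2 * 0.93)
d = 1244.5216 / 1.86
d = 669.1 m

669.1


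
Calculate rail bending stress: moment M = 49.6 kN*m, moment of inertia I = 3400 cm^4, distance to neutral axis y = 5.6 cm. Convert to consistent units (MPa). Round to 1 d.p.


Convert units:
M = 49.6 kN*m = 49600000 N*mm
y = 5.6 cm = 56 mm
I = 3400 cm^4 = 34000000 mm^4
sigma = 49600000 * 56 / 34000000
sigma = 81.7 MPa

81.7


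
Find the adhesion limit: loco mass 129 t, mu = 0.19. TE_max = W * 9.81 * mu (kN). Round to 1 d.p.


TE_max = W * g * mu
TE_max = 129 * 9.81 * 0.19
TE_max = 1265.49 * 0.19
TE_max = 240.4 kN

240.4


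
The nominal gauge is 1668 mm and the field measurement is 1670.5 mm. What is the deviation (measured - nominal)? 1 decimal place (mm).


Deviation = measured - nominal
Deviation = 1670.5 - 1668
Deviation = 2.5 mm

2.5


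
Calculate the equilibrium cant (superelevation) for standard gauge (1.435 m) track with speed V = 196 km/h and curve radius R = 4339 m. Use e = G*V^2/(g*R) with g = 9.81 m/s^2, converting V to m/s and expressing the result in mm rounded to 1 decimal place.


Convert speed: V = 196 / 3.6 = 54.4444 m/s
Apply formula: e = 1.435 * 54.4444^2 / (9.81 * 4339)
e = 1.435 * 2964.1975 / 42565.59
e = 0.099931 m = 99.9 mm

99.9


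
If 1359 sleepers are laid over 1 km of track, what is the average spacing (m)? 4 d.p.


Spacing = 1000 m / number of sleepers
Spacing = 1000 / 1359
Spacing = 0.7358 m

0.7358


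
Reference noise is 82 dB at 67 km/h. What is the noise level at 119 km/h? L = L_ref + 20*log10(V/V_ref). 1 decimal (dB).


V/V_ref = 119 / 67 = 1.776119
log10(1.776119) = 0.249472
20 * 0.249472 = 4.9894
L = 82 + 4.9894 = 87.0 dB

87.0


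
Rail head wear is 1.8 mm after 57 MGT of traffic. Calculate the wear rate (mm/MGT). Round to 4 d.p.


Wear rate = total wear / cumulative tonnage
Rate = 1.8 / 57
Rate = 0.0316 mm/MGT

0.0316


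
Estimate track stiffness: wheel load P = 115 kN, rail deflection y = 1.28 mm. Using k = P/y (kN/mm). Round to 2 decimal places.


Track stiffness k = P / y
k = 115 / 1.28
k = 89.84 kN/mm

89.84


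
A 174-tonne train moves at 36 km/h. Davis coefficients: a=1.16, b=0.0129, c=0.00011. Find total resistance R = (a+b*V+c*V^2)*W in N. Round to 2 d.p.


b*V = 0.0129 * 36 = 0.4644
c*V^2 = 0.00011 * 1296 = 0.14256
R_per_t = 1.16 + 0.4644 + 0.14256 = 1.76696 N/t
R_total = 1.76696 * 174 = 307.45 N

307.45


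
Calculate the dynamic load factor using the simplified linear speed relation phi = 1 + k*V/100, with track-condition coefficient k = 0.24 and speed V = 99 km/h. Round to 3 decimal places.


phi = 1 + k * V / 100
phi = 1 + 0.24 * 99 / 100
phi = 1 + 0.2376
phi = 1.238

1.238


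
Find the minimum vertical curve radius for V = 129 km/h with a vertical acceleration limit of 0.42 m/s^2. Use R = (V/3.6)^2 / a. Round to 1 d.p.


Convert speed: V = 129 / 3.6 = 35.8333 m/s
V^2 = 1284.0278 m^2/s^2
R_v = 1284.0278 / 0.42
R_v = 3057.2 m

3057.2


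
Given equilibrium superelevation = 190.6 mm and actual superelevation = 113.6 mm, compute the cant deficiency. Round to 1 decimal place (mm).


Cant deficiency = equilibrium cant - actual cant
CD = 190.6 - 113.6
CD = 77.0 mm

77.0


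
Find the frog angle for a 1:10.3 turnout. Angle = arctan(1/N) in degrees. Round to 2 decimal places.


1/N = 1/10.3 = 0.097087
angle = arctan(0.097087) = 0.096784 rad
angle = 0.096784 * 180/pi = 5.55 degrees

5.55


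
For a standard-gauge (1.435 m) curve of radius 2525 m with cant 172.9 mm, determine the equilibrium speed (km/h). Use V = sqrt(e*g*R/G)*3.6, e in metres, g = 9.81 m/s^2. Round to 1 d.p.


Convert cant: e = 172.9 mm = 0.1729 m
V_ms = sqrt(0.1729 * 9.81 * 2525 / 1.435)
V_ms = sqrt(2984.513049) = 54.6307 m/s
V = 54.6307 * 3.6 = 196.7 km/h

196.7


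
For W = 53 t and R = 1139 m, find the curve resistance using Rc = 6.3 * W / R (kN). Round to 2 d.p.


Rc = 6.3 * W / R
Rc = 6.3 * 53 / 1139
Rc = 333.9 / 1139
Rc = 0.29 kN

0.29


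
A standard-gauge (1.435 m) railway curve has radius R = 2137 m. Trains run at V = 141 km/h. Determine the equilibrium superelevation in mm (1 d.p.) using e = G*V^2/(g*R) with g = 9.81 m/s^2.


Convert speed: V = 141 / 3.6 = 39.1667 m/s
Apply formula: e = 1.435 * 39.1667^2 / (9.81 * 2137)
e = 1.435 * 1534.0278 / 20963.97
e = 0.105005 m = 105.0 mm

105.0


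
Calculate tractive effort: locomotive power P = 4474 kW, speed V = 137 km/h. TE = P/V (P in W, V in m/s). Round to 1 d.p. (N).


Convert: P = 4474 kW = 4474000 W
V = 137 / 3.6 = 38.0556 m/s
TE = 4474000 / 38.0556
TE = 117565.0 N

117565.0


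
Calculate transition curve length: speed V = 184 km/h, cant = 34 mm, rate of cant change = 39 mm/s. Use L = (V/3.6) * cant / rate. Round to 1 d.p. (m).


Convert speed: V = 184 / 3.6 = 51.1111 m/s
L = 51.1111 * 34 / 39
L = 1737.7778 / 39
L = 44.6 m

44.6


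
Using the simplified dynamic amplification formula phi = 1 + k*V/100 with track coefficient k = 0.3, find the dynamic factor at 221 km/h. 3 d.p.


phi = 1 + k * V / 100
phi = 1 + 0.3 * 221 / 100
phi = 1 + 0.663
phi = 1.663

1.663


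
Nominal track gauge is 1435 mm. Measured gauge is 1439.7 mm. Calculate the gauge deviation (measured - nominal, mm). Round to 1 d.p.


Deviation = measured - nominal
Deviation = 1439.7 - 1435
Deviation = 4.7 mm

4.7


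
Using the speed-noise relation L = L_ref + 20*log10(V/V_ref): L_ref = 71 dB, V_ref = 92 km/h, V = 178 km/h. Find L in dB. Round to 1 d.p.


V/V_ref = 178 / 92 = 1.934783
log10(1.934783) = 0.286632
20 * 0.286632 = 5.7326
L = 71 + 5.7326 = 76.7 dB

76.7


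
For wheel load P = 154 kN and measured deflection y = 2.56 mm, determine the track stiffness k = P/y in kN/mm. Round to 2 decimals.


Track stiffness k = P / y
k = 154 / 2.56
k = 60.16 kN/mm

60.16


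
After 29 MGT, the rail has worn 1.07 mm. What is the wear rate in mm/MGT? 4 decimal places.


Wear rate = total wear / cumulative tonnage
Rate = 1.07 / 29
Rate = 0.0369 mm/MGT

0.0369


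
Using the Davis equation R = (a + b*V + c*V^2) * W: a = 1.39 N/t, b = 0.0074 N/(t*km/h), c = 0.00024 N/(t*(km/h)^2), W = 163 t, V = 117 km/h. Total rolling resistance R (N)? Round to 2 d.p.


b*V = 0.0074 * 117 = 0.8658
c*V^2 = 0.00024 * 13689 = 3.28536
R_per_t = 1.39 + 0.8658 + 3.28536 = 5.54116 N/t
R_total = 5.54116 * 163 = 903.21 N

903.21


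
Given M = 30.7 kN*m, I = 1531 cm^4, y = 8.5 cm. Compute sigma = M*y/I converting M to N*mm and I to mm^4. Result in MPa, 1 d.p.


Convert units:
M = 30.7 kN*m = 30700000 N*mm
y = 8.5 cm = 85 mm
I = 1531 cm^4 = 15310000 mm^4
sigma = 30700000 * 85 / 15310000
sigma = 170.4 MPa

170.4


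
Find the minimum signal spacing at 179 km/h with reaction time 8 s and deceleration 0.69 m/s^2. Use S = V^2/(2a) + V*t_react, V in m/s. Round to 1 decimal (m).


V = 179 / 3.6 = 49.7222 m/s
Braking distance = 49.7222^2 / (2*0.69) = 1791.5213 m
Sighting distance = 49.7222 * 8 = 397.7778 m
S = 1791.5213 + 397.7778 = 2189.3 m

2189.3


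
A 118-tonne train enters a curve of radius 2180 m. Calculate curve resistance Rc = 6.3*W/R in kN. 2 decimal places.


Rc = 6.3 * W / R
Rc = 6.3 * 118 / 2180
Rc = 743.4 / 2180
Rc = 0.34 kN

0.34


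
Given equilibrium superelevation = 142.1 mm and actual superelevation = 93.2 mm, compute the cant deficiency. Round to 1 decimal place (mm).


Cant deficiency = equilibrium cant - actual cant
CD = 142.1 - 93.2
CD = 48.9 mm

48.9


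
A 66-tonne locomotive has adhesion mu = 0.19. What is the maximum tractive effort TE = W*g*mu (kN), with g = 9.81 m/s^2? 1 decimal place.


TE_max = W * g * mu
TE_max = 66 * 9.81 * 0.19
TE_max = 647.46 * 0.19
TE_max = 123.0 kN

123.0


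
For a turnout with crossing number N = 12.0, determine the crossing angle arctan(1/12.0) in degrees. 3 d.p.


1/N = 1/12.0 = 0.083333
angle = arctan(0.083333) = 0.083141 rad
angle = 0.083141 * 180/pi = 4.764 degrees

4.764


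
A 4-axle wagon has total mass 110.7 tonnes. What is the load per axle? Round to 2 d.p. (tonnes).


Load per axle = total weight / number of axles
Load = 110.7 / 4
Load = 27.68 tonnes

27.68


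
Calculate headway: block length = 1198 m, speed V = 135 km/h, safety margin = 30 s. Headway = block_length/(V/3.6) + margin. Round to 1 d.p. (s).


V = 135 / 3.6 = 37.5 m/s
Block traversal time = 1198 / 37.5 = 31.9467 s
Headway = 31.9467 + 30
Headway = 61.9 s

61.9


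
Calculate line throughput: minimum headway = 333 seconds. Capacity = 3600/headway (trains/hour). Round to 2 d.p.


Capacity = 3600 / headway
Capacity = 3600 / 333
Capacity = 10.81 trains/hour

10.81


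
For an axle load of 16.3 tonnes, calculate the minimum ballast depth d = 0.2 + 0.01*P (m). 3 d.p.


d = 0.2 + 0.01 * 16.3
d = 0.2 + 0.163
d = 0.363 m

0.363


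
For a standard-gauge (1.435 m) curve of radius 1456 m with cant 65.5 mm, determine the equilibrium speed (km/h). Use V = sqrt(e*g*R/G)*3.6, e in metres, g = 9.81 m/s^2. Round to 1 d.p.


Convert cant: e = 65.5 mm = 0.0655 m
V_ms = sqrt(0.0655 * 9.81 * 1456 / 1.435)
V_ms = sqrt(651.958244) = 25.5335 m/s
V = 25.5335 * 3.6 = 91.9 km/h

91.9


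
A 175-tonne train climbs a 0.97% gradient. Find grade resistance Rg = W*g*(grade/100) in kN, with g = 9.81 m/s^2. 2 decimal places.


Rg = W * 9.81 * grade / 100
Rg = 175 * 9.81 * 0.97 / 100
Rg = 1716.75 * 0.0097
Rg = 16.65 kN

16.65


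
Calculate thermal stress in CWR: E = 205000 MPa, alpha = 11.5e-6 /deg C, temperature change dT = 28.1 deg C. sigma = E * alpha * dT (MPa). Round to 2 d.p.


sigma = E * alpha * dT
sigma = 205000 * 11.5e-6 * 28.1
sigma = 2.3575 * 28.1
sigma = 66.25 MPa

66.25


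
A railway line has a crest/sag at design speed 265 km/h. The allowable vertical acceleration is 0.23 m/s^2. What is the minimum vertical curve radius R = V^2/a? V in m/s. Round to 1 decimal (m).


Convert speed: V = 265 / 3.6 = 73.6111 m/s
V^2 = 5418.5957 m^2/s^2
R_v = 5418.5957 / 0.23
R_v = 23559.1 m

23559.1


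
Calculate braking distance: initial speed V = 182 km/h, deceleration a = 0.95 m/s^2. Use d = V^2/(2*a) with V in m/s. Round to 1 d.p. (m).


Convert speed: V = 182 / 3.6 = 50.5556 m/s
V^2 = 2555.8642
d = 2555.8642 / (2 * 0.95)
d = 2555.8642 / 1.9
d = 1345.2 m

1345.2


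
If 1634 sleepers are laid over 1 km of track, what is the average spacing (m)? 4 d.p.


Spacing = 1000 m / number of sleepers
Spacing = 1000 / 1634
Spacing = 0.6120 m

0.6120


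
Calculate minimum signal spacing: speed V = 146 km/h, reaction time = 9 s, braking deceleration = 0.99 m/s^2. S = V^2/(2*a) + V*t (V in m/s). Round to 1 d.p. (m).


V = 146 / 3.6 = 40.5556 m/s
Braking distance = 40.5556^2 / (2*0.99) = 830.6834 m
Sighting distance = 40.5556 * 9 = 365.0 m
S = 830.6834 + 365.0 = 1195.7 m

1195.7


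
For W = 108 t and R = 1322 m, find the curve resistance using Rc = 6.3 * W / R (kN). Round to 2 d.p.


Rc = 6.3 * W / R
Rc = 6.3 * 108 / 1322
Rc = 680.4 / 1322
Rc = 0.51 kN

0.51


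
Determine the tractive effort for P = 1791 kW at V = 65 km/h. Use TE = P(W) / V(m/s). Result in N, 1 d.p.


Convert: P = 1791 kW = 1791000 W
V = 65 / 3.6 = 18.0556 m/s
TE = 1791000 / 18.0556
TE = 99193.8 N

99193.8


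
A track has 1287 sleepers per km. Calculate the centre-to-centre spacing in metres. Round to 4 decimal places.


Spacing = 1000 m / number of sleepers
Spacing = 1000 / 1287
Spacing = 0.7770 m

0.7770


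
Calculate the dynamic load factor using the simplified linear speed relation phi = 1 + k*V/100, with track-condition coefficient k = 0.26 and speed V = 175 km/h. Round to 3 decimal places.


phi = 1 + k * V / 100
phi = 1 + 0.26 * 175 / 100
phi = 1 + 0.455
phi = 1.455

1.455


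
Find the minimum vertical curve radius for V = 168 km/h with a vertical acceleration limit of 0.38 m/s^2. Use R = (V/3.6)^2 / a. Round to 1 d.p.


Convert speed: V = 168 / 3.6 = 46.6667 m/s
V^2 = 2177.7778 m^2/s^2
R_v = 2177.7778 / 0.38
R_v = 5731.0 m

5731.0


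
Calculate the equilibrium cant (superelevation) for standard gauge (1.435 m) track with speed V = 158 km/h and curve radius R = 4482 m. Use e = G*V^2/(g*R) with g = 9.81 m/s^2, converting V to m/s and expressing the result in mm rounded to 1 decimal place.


Convert speed: V = 158 / 3.6 = 43.8889 m/s
Apply formula: e = 1.435 * 43.8889^2 / (9.81 * 4482)
e = 1.435 * 1926.2346 / 43968.42
e = 0.062867 m = 62.9 mm

62.9


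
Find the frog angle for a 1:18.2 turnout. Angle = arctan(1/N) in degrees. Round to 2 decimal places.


1/N = 1/18.2 = 0.054945
angle = arctan(0.054945) = 0.05489 rad
angle = 0.05489 * 180/pi = 3.14 degrees

3.14


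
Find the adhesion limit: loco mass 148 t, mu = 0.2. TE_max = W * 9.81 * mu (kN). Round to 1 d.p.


TE_max = W * g * mu
TE_max = 148 * 9.81 * 0.2
TE_max = 1451.88 * 0.2
TE_max = 290.4 kN

290.4


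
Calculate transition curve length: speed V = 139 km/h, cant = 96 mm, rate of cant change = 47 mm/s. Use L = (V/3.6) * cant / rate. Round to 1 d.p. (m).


Convert speed: V = 139 / 3.6 = 38.6111 m/s
L = 38.6111 * 96 / 47
L = 3706.6667 / 47
L = 78.9 m

78.9


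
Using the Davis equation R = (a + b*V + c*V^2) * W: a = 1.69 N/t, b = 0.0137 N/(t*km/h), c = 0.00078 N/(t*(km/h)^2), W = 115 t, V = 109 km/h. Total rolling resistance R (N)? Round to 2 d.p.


b*V = 0.0137 * 109 = 1.4933
c*V^2 = 0.00078 * 11881 = 9.26718
R_per_t = 1.69 + 1.4933 + 9.26718 = 12.45048 N/t
R_total = 12.45048 * 115 = 1431.81 N

1431.81


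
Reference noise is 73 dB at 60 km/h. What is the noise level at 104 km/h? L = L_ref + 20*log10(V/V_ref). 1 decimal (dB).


V/V_ref = 104 / 60 = 1.733333
log10(1.733333) = 0.238882
20 * 0.238882 = 4.7776
L = 73 + 4.7776 = 77.8 dB

77.8


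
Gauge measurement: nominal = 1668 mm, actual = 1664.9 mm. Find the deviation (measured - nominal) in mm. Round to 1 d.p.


Deviation = measured - nominal
Deviation = 1664.9 - 1668
Deviation = -3.1 mm

-3.1


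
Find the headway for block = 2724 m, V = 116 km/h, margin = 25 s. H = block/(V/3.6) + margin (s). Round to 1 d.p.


V = 116 / 3.6 = 32.2222 m/s
Block traversal time = 2724 / 32.2222 = 84.5379 s
Headway = 84.5379 + 25
Headway = 109.5 s

109.5


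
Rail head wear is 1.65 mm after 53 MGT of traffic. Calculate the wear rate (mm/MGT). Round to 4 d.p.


Wear rate = total wear / cumulative tonnage
Rate = 1.65 / 53
Rate = 0.0311 mm/MGT

0.0311


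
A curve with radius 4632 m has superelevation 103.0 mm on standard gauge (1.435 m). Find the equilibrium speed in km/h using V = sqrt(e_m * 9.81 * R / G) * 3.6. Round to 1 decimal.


Convert cant: e = 103.0 mm = 0.1030 m
V_ms = sqrt(0.1030 * 9.81 * 4632 / 1.435)
V_ms = sqrt(3261.541296) = 57.1099 m/s
V = 57.1099 * 3.6 = 205.6 km/h

205.6


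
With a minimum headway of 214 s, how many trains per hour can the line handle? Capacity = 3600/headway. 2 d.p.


Capacity = 3600 / headway
Capacity = 3600 / 214
Capacity = 16.82 trains/hour

16.82


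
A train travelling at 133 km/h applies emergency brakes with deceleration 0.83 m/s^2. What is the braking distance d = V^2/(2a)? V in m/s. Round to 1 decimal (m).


Convert speed: V = 133 / 3.6 = 36.9444 m/s
V^2 = 1364.892
d = 1364.892 / (2 * 0.83)
d = 1364.892 / 1.66
d = 822.2 m

822.2


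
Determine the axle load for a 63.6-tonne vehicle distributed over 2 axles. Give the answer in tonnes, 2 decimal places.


Load per axle = total weight / number of axles
Load = 63.6 / 2
Load = 31.80 tonnes

31.80


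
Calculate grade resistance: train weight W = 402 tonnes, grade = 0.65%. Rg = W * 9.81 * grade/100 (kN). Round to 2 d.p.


Rg = W * 9.81 * grade / 100
Rg = 402 * 9.81 * 0.65 / 100
Rg = 3943.62 * 0.0065
Rg = 25.63 kN

25.63


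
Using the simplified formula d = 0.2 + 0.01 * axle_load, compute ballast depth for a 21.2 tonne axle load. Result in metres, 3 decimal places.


d = 0.2 + 0.01 * 21.2
d = 0.2 + 0.212
d = 0.412 m

0.412


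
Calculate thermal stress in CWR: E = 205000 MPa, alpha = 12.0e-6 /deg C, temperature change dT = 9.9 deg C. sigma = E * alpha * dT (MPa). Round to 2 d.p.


sigma = E * alpha * dT
sigma = 205000 * 12.0e-6 * 9.9
sigma = 2.46 * 9.9
sigma = 24.35 MPa

24.35


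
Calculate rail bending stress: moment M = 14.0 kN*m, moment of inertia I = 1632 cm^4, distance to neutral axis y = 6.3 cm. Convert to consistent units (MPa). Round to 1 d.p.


Convert units:
M = 14.0 kN*m = 14000000 N*mm
y = 6.3 cm = 63 mm
I = 1632 cm^4 = 16320000 mm^4
sigma = 14000000 * 63 / 16320000
sigma = 54.0 MPa

54.0
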